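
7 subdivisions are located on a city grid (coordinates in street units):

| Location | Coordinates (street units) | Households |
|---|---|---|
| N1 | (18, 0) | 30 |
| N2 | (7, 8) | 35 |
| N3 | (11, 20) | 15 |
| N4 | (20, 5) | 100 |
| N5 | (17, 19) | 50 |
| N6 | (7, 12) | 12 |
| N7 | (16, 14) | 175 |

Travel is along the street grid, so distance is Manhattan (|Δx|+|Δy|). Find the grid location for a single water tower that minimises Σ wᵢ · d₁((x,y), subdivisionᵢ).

Manhattan distance separates: Σwᵢ(|x−xᵢ|+|y−yᵢ|) = Σwᵢ|x−xᵢ| + Σwᵢ|y−yᵢ|, so x and y are optimised independently as 1-D weighted medians.
Total weight W = 417; half = 208.5.
x-coordinate, sorted with cumulative weight:
  x=7 (N2, w=35) cum 35
  x=7 (N6, w=12) cum 47
  x=11 (N3, w=15) cum 62
  x=16 (N7, w=175) cum 237  ← median
  x=17 (N5, w=50) cum 287
  x=18 (N1, w=30) cum 317
  x=20 (N4, w=100) cum 417
⇒ x* = 16
y-coordinate, sorted with cumulative weight:
  y=0 (N1, w=30) cum 30
  y=5 (N4, w=100) cum 130
  y=8 (N2, w=35) cum 165
  y=12 (N6, w=12) cum 177
  y=14 (N7, w=175) cum 352  ← median
  y=19 (N5, w=50) cum 402
  y=20 (N3, w=15) cum 417
⇒ y* = 14

(16, 14)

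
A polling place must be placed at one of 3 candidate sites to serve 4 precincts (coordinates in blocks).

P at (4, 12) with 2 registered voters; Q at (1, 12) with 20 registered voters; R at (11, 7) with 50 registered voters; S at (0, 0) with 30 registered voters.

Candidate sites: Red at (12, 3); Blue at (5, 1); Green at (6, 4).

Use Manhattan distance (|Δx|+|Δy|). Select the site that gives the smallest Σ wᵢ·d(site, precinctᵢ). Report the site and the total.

Green, total 980 blocks

Total weighted distance at each candidate:
  Red (12, 3): total = 1134
  Blue (5, 1): total = 1104
  Green (6, 4): total = 980
Minimum is at Green with total 980 blocks.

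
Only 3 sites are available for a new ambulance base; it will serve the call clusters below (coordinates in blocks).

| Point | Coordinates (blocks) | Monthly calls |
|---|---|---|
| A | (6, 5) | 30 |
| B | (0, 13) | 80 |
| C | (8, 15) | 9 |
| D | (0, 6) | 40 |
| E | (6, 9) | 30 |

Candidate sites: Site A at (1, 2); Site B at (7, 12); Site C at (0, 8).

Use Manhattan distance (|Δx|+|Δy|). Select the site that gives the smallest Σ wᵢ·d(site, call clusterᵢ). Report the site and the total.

Site C, total 1095 blocks

Total weighted distance at each candidate:
  Site A (1, 2): total = 1940
  Site B (7, 12): total = 1556
  Site C (0, 8): total = 1095
Minimum is at Site C with total 1095 blocks.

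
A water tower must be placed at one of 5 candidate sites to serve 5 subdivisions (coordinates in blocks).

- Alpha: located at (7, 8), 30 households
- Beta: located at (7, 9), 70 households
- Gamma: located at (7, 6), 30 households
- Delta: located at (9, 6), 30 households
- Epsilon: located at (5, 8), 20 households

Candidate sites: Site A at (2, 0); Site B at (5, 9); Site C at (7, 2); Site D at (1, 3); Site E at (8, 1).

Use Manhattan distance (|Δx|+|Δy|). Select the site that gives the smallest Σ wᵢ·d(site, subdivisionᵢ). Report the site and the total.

Site B, total 610 blocks

Total weighted distance at each candidate:
  Site A (2, 0): total = 2310
  Site B (5, 9): total = 610
  Site C (7, 2): total = 1130
  Site D (1, 3): total = 1950
  Site E (8, 1): total = 1430
Minimum is at Site B with total 610 blocks.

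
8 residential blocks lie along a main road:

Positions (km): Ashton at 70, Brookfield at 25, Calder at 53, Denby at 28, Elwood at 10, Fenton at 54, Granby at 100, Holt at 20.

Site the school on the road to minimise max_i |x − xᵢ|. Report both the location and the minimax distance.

location 55, max distance 45

The 1-center on a line is the midpoint of the two extreme points: leftmost at 10, rightmost at 100.
Optimal location = (10 + 100)/2 = 55; maximum distance = (100 − 10)/2 = 45.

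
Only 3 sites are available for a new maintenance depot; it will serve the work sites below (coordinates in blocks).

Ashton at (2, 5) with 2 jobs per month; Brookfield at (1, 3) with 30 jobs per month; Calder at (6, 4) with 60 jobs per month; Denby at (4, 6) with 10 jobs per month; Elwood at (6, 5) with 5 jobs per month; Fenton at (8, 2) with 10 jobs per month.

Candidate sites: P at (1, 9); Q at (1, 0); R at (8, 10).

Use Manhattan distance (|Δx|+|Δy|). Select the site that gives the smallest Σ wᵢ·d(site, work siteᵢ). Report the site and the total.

Total weighted distance at each candidate:
  P (1, 9): total = 1035
  Q (1, 0): total = 872
  R (8, 10): total = 1117
Minimum is at Q with total 872 blocks.

Q, total 872 blocks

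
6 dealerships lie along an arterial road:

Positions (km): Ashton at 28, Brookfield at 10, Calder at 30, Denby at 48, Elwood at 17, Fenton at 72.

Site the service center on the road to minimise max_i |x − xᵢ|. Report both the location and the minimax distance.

location 41, max distance 31

The 1-center on a line is the midpoint of the two extreme points: leftmost at 10, rightmost at 72.
Optimal location = (10 + 72)/2 = 41; maximum distance = (72 − 10)/2 = 31.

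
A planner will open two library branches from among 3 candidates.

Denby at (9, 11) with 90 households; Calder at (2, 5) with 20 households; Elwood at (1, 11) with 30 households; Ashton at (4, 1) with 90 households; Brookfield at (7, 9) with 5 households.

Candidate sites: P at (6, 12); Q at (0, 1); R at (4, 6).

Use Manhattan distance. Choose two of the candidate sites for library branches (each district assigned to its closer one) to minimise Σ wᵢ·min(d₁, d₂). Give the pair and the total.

Evaluate every pair (each demand assigned to the nearer of the two):
  {P, Q}: total = 1040
  {P, R}: total = 1070
  {Q, R}: total = 1590
Best pair: {P, Q} with total 1040.

{P, Q}, total 1040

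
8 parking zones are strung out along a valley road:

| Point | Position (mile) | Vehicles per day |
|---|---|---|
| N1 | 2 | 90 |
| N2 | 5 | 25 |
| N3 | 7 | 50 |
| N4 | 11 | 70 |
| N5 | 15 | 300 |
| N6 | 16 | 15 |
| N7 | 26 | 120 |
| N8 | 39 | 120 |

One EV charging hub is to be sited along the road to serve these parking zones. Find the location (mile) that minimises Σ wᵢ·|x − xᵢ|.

x = 15

For a sum of weighted absolute distances on a line, the optimum is the weighted median (not the mean). Total weight W = 790; half-weight = 395.
Sort by position and accumulate weight:
  mile 2 (N1, w=90) → cum 90
  mile 5 (N2, w=25) → cum 115
  mile 7 (N3, w=50) → cum 165
  mile 11 (N4, w=70) → cum 235
  mile 15 (N5, w=300) → cum 535  ≥ 395 → median here
  mile 16 (N6, w=15) → cum 550
  mile 26 (N7, w=120) → cum 670
  mile 39 (N8, w=120) → cum 790
Optimal location: mile 15.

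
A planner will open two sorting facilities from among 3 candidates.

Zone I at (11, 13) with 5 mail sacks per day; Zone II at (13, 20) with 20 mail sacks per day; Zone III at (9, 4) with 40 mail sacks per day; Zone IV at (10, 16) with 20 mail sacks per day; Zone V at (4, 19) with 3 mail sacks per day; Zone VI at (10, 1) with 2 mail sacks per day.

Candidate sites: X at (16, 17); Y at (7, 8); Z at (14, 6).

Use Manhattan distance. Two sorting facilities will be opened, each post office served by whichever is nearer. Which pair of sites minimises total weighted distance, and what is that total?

{X, Y}, total 607

Evaluate every pair (each demand assigned to the nearer of the two):
  {X, Y}: total = 607
  {X, Z}: total = 645
  {Y, Z}: total = 865
Best pair: {X, Y} with total 607.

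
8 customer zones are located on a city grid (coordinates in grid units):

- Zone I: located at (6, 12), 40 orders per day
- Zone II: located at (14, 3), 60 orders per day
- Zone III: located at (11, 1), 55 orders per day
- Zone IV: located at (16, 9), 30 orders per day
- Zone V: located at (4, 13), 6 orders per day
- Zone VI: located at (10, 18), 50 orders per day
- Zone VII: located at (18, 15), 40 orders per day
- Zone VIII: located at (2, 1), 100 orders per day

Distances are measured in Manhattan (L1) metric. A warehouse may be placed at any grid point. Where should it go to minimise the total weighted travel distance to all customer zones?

(10, 3)

Manhattan distance separates: Σwᵢ(|x−xᵢ|+|y−yᵢ|) = Σwᵢ|x−xᵢ| + Σwᵢ|y−yᵢ|, so x and y are optimised independently as 1-D weighted medians.
Total weight W = 381; half = 190.5.
x-coordinate, sorted with cumulative weight:
  x=2 (Zone VIII, w=100) cum 100
  x=4 (Zone V, w=6) cum 106
  x=6 (Zone I, w=40) cum 146
  x=10 (Zone VI, w=50) cum 196  ← median
  x=11 (Zone III, w=55) cum 251
  x=14 (Zone II, w=60) cum 311
  x=16 (Zone IV, w=30) cum 341
  x=18 (Zone VII, w=40) cum 381
⇒ x* = 10
y-coordinate, sorted with cumulative weight:
  y=1 (Zone III, w=55) cum 55
  y=1 (Zone VIII, w=100) cum 155
  y=3 (Zone II, w=60) cum 215  ← median
  y=9 (Zone IV, w=30) cum 245
  y=12 (Zone I, w=40) cum 285
  y=13 (Zone V, w=6) cum 291
  y=15 (Zone VII, w=40) cum 331
  y=18 (Zone VI, w=50) cum 381
⇒ y* = 3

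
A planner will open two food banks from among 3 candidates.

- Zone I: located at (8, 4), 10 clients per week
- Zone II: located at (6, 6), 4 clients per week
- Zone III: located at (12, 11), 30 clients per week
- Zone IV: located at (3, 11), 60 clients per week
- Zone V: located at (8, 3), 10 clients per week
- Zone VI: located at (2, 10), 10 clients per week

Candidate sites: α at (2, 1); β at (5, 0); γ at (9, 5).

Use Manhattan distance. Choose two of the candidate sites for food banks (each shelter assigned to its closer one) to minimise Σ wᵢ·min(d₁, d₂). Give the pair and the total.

Evaluate every pair (each demand assigned to the nearer of the two):
  {α, γ}: total = 1086
  {β, γ}: total = 1176
  {α, β}: total = 1448
Best pair: {α, γ} with total 1086.

{α, γ}, total 1086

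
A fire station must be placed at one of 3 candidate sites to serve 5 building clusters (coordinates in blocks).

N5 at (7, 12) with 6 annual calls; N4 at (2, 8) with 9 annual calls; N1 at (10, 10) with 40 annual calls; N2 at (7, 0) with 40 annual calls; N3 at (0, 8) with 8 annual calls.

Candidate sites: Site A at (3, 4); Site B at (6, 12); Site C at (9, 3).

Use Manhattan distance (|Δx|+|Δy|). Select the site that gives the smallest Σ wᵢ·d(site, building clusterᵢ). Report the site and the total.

Total weighted distance at each candidate:
  Site A (3, 4): total = 1013
  Site B (6, 12): total = 918
  Site C (9, 3): total = 806
Minimum is at Site C with total 806 blocks.

Site C, total 806 blocks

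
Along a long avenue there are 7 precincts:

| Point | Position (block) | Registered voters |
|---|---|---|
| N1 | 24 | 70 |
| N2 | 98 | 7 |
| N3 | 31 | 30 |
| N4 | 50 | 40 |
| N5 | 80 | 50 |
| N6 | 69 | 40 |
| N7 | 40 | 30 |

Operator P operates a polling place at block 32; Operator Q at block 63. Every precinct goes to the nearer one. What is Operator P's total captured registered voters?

130

The indifferent point is the midpoint (32+63)/2 = 47.5; precincts left of it (closer to Operator P at 32) go to Operator P, those right go to Operator Q.
  N1 at 24 (w=70) → Operator P
  N3 at 31 (w=30) → Operator P
  N7 at 40 (w=30) → Operator P
  N4 at 50 (w=40) → Operator Q
  N6 at 69 (w=40) → Operator Q
  N5 at 80 (w=50) → Operator Q
  N2 at 98 (w=7) → Operator Q
Operator P captures 130; Operator Q captures 137.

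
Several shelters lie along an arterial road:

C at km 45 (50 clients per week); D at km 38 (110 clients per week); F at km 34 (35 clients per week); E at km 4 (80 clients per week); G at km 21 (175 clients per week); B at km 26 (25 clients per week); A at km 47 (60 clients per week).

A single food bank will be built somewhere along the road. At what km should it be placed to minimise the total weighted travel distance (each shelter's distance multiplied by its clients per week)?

x = 26

For a sum of weighted absolute distances on a line, the optimum is the weighted median (not the mean). Total weight W = 535; half-weight = 267.5.
Sort by position and accumulate weight:
  km 4 (E, w=80) → cum 80
  km 21 (G, w=175) → cum 255
  km 26 (B, w=25) → cum 280  ≥ 267.5 → median here
  km 34 (F, w=35) → cum 315
  km 38 (D, w=110) → cum 425
  km 45 (C, w=50) → cum 475
  km 47 (A, w=60) → cum 535
Optimal location: km 26.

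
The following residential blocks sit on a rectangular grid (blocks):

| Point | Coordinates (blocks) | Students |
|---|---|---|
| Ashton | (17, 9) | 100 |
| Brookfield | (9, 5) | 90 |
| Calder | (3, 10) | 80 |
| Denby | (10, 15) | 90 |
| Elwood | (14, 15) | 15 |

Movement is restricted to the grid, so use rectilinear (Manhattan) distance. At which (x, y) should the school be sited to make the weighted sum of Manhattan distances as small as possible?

(10, 9)

Manhattan distance separates: Σwᵢ(|x−xᵢ|+|y−yᵢ|) = Σwᵢ|x−xᵢ| + Σwᵢ|y−yᵢ|, so x and y are optimised independently as 1-D weighted medians.
Total weight W = 375; half = 187.5.
x-coordinate, sorted with cumulative weight:
  x=3 (Calder, w=80) cum 80
  x=9 (Brookfield, w=90) cum 170
  x=10 (Denby, w=90) cum 260  ← median
  x=14 (Elwood, w=15) cum 275
  x=17 (Ashton, w=100) cum 375
⇒ x* = 10
y-coordinate, sorted with cumulative weight:
  y=5 (Brookfield, w=90) cum 90
  y=9 (Ashton, w=100) cum 190  ← median
  y=10 (Calder, w=80) cum 270
  y=15 (Denby, w=90) cum 360
  y=15 (Elwood, w=15) cum 375
⇒ y* = 9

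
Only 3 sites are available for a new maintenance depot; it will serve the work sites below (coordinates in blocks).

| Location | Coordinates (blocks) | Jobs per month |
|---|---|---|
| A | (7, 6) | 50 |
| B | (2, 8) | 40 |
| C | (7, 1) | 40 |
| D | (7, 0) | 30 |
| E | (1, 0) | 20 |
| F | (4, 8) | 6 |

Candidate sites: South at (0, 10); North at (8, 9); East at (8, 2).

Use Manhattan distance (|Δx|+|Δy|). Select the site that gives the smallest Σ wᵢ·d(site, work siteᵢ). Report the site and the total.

Total weighted distance at each candidate:
  South (0, 10): total = 2116
  North (8, 9): total = 1490
  East (8, 2): total = 1140
Minimum is at East with total 1140 blocks.

East, total 1140 blocks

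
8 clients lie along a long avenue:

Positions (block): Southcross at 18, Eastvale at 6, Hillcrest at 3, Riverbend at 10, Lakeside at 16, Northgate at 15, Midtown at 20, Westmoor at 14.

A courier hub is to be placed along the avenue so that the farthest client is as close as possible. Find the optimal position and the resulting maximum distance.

location 11.5, max distance 8.5

The 1-center on a line is the midpoint of the two extreme points: leftmost at 3, rightmost at 20.
Optimal location = (3 + 20)/2 = 11.5; maximum distance = (20 − 3)/2 = 8.5.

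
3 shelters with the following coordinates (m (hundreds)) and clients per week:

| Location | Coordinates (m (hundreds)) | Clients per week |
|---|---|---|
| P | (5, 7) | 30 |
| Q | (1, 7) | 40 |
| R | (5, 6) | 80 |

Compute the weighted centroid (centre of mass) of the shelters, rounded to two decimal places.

The minimiser of Σwᵢ‖p−pᵢ‖² is the weighted centroid p* = (Σwᵢpᵢ)/(Σwᵢ).
Σwᵢ = 150.
Σwᵢxᵢ = 30·5 + 40·1 + 80·5 = 590.
Σwᵢyᵢ = 30·7 + 40·7 + 80·6 = 970.
x* = 590/150 = 3.93, y* = 970/150 = 6.47.

(3.93, 6.47)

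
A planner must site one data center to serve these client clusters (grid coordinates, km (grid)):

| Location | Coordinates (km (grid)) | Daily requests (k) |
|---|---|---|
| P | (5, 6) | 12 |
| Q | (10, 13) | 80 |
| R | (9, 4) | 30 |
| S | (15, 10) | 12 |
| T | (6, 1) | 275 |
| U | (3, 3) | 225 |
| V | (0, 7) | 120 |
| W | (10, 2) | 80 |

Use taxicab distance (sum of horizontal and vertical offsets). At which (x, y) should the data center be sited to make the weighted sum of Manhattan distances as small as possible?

Manhattan distance separates: Σwᵢ(|x−xᵢ|+|y−yᵢ|) = Σwᵢ|x−xᵢ| + Σwᵢ|y−yᵢ|, so x and y are optimised independently as 1-D weighted medians.
Total weight W = 834; half = 417.
x-coordinate, sorted with cumulative weight:
  x=0 (V, w=120) cum 120
  x=3 (U, w=225) cum 345
  x=5 (P, w=12) cum 357
  x=6 (T, w=275) cum 632  ← median
  x=9 (R, w=30) cum 662
  x=10 (Q, w=80) cum 742
  x=10 (W, w=80) cum 822
  x=15 (S, w=12) cum 834
⇒ x* = 6
y-coordinate, sorted with cumulative weight:
  y=1 (T, w=275) cum 275
  y=2 (W, w=80) cum 355
  y=3 (U, w=225) cum 580  ← median
  y=4 (R, w=30) cum 610
  y=6 (P, w=12) cum 622
  y=7 (V, w=120) cum 742
  y=10 (S, w=12) cum 754
  y=13 (Q, w=80) cum 834
⇒ y* = 3

(6, 3)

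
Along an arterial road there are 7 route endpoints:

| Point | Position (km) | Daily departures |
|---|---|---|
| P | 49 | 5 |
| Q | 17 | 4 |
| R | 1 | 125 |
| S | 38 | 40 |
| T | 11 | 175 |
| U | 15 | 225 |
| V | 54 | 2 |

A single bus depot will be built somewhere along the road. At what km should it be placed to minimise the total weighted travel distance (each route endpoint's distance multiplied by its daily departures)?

For a sum of weighted absolute distances on a line, the optimum is the weighted median (not the mean). Total weight W = 576; half-weight = 288.
Sort by position and accumulate weight:
  km 1 (R, w=125) → cum 125
  km 11 (T, w=175) → cum 300  ≥ 288 → median here
  km 15 (U, w=225) → cum 525
  km 17 (Q, w=4) → cum 529
  km 38 (S, w=40) → cum 569
  km 49 (P, w=5) → cum 574
  km 54 (V, w=2) → cum 576
Optimal location: km 11.

x = 11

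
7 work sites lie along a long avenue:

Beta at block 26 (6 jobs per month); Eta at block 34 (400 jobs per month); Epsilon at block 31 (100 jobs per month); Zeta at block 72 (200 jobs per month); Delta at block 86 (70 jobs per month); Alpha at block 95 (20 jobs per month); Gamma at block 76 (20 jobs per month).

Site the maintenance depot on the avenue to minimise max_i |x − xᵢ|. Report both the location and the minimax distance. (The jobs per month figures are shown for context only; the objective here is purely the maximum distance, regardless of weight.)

location 60.5, max distance 34.5

The 1-center on a line is the midpoint of the two extreme points: leftmost at 26, rightmost at 95.
Optimal location = (26 + 95)/2 = 60.5; maximum distance = (95 − 26)/2 = 34.5.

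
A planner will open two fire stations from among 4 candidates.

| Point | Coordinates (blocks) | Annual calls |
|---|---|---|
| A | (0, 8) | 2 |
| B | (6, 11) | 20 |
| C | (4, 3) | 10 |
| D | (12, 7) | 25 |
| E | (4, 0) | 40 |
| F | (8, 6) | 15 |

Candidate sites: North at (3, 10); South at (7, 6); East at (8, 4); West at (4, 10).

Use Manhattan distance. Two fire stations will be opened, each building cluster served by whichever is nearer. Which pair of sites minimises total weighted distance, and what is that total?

{East, West}, total 647

Evaluate every pair (each demand assigned to the nearer of the two):
  {East, West}: total = 647
  {South, West}: total = 657
  {North, East}: total = 665
  {South, East}: total = 673
  {North, South}: total = 675
  {North, West}: total = 935
Best pair: {East, West} with total 647.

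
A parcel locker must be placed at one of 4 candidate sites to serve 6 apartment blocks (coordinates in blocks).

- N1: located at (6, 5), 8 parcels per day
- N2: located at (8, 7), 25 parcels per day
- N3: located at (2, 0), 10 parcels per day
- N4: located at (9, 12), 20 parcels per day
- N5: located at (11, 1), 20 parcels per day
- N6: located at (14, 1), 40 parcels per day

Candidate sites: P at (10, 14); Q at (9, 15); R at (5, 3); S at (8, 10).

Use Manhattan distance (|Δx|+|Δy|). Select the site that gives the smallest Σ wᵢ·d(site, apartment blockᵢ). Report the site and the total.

R, total 1119 blocks

Total weighted distance at each candidate:
  P (10, 14): total = 1569
  Q (9, 15): total = 1689
  R (5, 3): total = 1119
  S (8, 10): total = 1191
Minimum is at R with total 1119 blocks.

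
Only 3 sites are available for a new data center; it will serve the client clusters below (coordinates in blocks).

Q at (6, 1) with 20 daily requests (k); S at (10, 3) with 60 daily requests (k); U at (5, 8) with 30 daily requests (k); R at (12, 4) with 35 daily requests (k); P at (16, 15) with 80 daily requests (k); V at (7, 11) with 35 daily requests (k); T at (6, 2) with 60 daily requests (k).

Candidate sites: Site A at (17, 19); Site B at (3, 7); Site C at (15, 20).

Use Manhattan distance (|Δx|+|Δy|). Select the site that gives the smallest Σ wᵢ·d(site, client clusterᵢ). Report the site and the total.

Site B, total 3790 blocks

Total weighted distance at each candidate:
  Site A (17, 19): total = 6060
  Site B (3, 7): total = 3790
  Site C (15, 20): total = 5900
Minimum is at Site B with total 3790 blocks.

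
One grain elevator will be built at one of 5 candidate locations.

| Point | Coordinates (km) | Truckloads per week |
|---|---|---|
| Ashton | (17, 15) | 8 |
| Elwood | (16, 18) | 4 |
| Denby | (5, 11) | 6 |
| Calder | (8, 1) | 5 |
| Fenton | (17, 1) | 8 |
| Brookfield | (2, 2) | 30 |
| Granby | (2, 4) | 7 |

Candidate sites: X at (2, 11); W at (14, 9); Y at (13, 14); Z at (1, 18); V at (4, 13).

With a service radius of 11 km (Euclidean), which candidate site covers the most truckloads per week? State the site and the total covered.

Coverage radius r = 11 km; a point is covered iff (Δx)²+(Δy)² ≤ 11² = 121.
  X (2, 11): covers {Denby, Brookfield, Granby} → 43
  W (14, 9): covers {Ashton, Elwood, Denby, Calder, Fenton} → 31
  Y (13, 14): covers {Ashton, Elwood, Denby} → 18
  Z (1, 18): covers {Denby} → 6
  V (4, 13): covers {Denby, Granby} → 13
Maximum coverage at X: 43 truckloads per week.

X, covering 43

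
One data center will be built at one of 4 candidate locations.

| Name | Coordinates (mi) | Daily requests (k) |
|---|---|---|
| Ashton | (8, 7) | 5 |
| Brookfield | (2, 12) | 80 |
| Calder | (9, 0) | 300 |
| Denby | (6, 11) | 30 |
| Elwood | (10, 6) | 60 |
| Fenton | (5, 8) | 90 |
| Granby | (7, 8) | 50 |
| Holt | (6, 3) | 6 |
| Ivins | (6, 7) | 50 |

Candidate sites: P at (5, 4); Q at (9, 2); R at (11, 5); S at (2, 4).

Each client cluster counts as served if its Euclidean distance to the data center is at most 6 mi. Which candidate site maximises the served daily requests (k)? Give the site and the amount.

P, covering 561

Coverage radius r = 6 mi; a point is covered iff (Δx)²+(Δy)² ≤ 6² = 36.
  P (5, 4): covers {Ashton, Calder, Elwood, Fenton, Granby, Holt, Ivins} → 561
  Q (9, 2): covers {Ashton, Calder, Elwood, Holt, Ivins} → 421
  R (11, 5): covers {Ashton, Calder, Elwood, Granby, Holt, Ivins} → 471
  S (2, 4): covers {Fenton, Holt, Ivins} → 146
Maximum coverage at P: 561 daily requests (k).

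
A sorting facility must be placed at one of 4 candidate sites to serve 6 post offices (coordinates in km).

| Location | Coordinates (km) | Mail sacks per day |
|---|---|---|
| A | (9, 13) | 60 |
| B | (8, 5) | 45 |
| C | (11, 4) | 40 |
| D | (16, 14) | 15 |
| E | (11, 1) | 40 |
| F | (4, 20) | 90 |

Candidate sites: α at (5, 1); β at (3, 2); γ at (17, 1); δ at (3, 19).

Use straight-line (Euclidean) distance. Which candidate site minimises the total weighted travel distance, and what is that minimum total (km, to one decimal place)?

Total weighted distance at each candidate:
  α (5, 1): total = 3460.1
  β (3, 2): total = 3554.4
  γ (17, 1): total = 4084.4
  δ (3, 19): total = 2982.2
Minimum is at δ with total 2982.2 km.

δ, total 2982.2 km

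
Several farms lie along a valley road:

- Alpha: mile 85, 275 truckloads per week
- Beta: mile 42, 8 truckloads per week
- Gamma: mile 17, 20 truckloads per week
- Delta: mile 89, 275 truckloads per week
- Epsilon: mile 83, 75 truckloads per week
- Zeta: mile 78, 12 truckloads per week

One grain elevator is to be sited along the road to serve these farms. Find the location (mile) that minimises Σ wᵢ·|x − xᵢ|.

For a sum of weighted absolute distances on a line, the optimum is the weighted median (not the mean). Total weight W = 665; half-weight = 332.5.
Sort by position and accumulate weight:
  mile 17 (Gamma, w=20) → cum 20
  mile 42 (Beta, w=8) → cum 28
  mile 78 (Zeta, w=12) → cum 40
  mile 83 (Epsilon, w=75) → cum 115
  mile 85 (Alpha, w=275) → cum 390  ≥ 332.5 → median here
  mile 89 (Delta, w=275) → cum 665
Optimal location: mile 85.

x = 85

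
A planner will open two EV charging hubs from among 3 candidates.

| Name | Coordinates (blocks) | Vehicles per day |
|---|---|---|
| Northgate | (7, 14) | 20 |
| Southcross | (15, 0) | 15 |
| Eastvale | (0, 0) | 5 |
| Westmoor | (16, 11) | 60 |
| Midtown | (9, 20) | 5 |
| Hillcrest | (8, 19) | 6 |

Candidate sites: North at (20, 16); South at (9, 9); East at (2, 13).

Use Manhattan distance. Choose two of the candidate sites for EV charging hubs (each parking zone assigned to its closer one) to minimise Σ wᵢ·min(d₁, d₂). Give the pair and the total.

{South, East}, total 1081

Evaluate every pair (each demand assigned to the nearer of the two):
  {South, East}: total = 1081
  {North, South}: total = 1116
  {North, East}: total = 1192
Best pair: {South, East} with total 1081.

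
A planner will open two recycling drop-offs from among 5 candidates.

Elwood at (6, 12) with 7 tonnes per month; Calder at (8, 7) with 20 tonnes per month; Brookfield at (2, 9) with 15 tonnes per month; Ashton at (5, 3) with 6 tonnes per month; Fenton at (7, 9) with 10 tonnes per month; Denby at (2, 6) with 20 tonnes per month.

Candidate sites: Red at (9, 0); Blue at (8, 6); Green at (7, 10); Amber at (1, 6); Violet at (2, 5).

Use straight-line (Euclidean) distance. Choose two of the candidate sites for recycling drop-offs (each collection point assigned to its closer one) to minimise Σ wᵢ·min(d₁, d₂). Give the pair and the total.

{Green, Amber}, total 186.3

Evaluate every pair (each demand assigned to the nearer of the two):
  {Green, Amber}: total = 186.3
  {Blue, Amber}: total = 188.8
  {Green, Violet}: total = 190.5
  {Blue, Violet}: total = 197.5
  {Blue, Green}: total = 267.6
  {Red, Green}: total = 323.4
  {Amber, Violet}: total = 334.3
  {Red, Blue}: total = 342.0
  {Red, Violet}: total = 348.6
  {Red, Amber}: total = 360.6
Best pair: {Green, Amber} with total 186.3.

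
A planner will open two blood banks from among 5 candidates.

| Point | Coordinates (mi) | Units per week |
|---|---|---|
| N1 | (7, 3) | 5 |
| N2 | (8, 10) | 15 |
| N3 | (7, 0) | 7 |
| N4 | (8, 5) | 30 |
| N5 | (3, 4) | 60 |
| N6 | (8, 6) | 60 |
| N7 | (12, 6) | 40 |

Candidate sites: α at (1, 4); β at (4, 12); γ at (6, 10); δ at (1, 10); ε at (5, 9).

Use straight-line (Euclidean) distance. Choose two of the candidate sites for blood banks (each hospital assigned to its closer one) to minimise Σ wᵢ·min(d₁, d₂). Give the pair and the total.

Evaluate every pair (each demand assigned to the nearer of the two):
  {α, γ}: total = 949.2
  {α, ε}: total = 957.5
  {γ, ε}: total = 1142.3
  {β, ε}: total = 1175.9
  {δ, ε}: total = 1175.9
  {γ, δ}: total = 1233.5
  {β, γ}: total = 1256.5
  {α, β}: total = 1312.8
  {α, δ}: total = 1402.0
  {β, δ}: total = 1648.8
Best pair: {α, γ} with total 949.2.

{α, γ}, total 949.2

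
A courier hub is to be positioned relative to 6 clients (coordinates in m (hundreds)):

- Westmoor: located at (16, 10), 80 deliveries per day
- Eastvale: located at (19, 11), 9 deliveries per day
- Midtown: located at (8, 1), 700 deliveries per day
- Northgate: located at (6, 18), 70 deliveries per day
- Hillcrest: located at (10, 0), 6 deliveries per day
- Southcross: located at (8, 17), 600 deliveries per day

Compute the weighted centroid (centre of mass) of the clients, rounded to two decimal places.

(8.42, 8.91)

The minimiser of Σwᵢ‖p−pᵢ‖² is the weighted centroid p* = (Σwᵢpᵢ)/(Σwᵢ).
Σwᵢ = 1465.
Σwᵢxᵢ = 80·16 + 9·19 + 700·8 + 70·6 + 6·10 + 600·8 = 12331.
Σwᵢyᵢ = 80·10 + 9·11 + 700·1 + 70·18 + 6·0 + 600·17 = 13059.
x* = 12331/1465 = 8.42, y* = 13059/1465 = 8.91.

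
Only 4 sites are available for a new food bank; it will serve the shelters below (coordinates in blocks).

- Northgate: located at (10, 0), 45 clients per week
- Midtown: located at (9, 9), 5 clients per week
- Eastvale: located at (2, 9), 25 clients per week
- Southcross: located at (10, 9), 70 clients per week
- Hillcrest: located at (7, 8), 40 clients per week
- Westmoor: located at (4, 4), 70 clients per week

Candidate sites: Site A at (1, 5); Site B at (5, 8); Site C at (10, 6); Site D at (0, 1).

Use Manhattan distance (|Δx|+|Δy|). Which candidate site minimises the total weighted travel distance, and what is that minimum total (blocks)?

Total weighted distance at each candidate:
  Site A (1, 5): total = 2365
  Site B (5, 8): total = 1560
  Site C (10, 6): total = 1535
  Site D (0, 1): total = 3140
Minimum is at Site C with total 1535 blocks.

Site C, total 1535 blocks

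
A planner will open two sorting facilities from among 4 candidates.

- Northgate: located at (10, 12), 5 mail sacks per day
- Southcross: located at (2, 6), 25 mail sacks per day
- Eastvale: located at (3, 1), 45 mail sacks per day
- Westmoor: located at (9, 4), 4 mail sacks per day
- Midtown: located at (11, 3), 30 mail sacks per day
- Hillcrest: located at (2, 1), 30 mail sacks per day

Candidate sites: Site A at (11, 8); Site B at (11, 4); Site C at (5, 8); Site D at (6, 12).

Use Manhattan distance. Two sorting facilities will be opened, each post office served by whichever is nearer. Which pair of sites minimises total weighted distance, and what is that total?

{Site B, Site C}, total 913

Evaluate every pair (each demand assigned to the nearer of the two):
  {Site B, Site C}: total = 913
  {Site A, Site C}: total = 1029
  {Site B, Site D}: total = 1163
  {Site A, Site B}: total = 1193
  {Site C, Site D}: total = 1212
  {Site A, Site D}: total = 1524
Best pair: {Site B, Site C} with total 913.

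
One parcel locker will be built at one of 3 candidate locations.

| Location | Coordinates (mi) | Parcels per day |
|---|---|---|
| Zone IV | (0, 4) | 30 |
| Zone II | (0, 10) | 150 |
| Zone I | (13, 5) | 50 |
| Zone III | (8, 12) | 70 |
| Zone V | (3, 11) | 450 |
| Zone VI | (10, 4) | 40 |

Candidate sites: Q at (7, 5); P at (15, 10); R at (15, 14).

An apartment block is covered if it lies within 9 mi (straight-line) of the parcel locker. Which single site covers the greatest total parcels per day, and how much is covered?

Q, covering 790

Coverage radius r = 9 mi; a point is covered iff (Δx)²+(Δy)² ≤ 9² = 81.
  Q (7, 5): covers {Zone IV, Zone II, Zone I, Zone III, Zone V, Zone VI} → 790
  P (15, 10): covers {Zone I, Zone III, Zone VI} → 160
  R (15, 14): covers {Zone III} → 70
Maximum coverage at Q: 790 parcels per day.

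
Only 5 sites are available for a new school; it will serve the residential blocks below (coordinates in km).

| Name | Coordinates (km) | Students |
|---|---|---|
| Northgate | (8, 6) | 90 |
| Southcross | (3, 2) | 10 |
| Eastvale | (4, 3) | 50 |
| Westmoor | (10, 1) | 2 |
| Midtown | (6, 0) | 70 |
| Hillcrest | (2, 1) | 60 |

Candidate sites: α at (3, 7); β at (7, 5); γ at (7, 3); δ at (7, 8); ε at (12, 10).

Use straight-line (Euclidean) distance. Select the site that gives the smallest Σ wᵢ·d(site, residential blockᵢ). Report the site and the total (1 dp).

Total weighted distance at each candidate:
  α (3, 7): total = 1631.6
  β (7, 5): total = 1108.7
  γ (7, 3): total = 1027.5
  δ (7, 8): total = 1660.6
  ε (12, 10): total = 2803.0
Minimum is at γ with total 1027.5 km.

γ, total 1027.5 km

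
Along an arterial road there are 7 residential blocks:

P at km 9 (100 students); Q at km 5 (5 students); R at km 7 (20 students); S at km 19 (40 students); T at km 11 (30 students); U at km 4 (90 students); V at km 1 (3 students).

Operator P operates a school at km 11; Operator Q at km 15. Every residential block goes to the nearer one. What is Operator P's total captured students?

The indifferent point is the midpoint (11+15)/2 = 13; residential blocks left of it (closer to Operator P at 11) go to Operator P, those right go to Operator Q.
  V at 1 (w=3) → Operator P
  U at 4 (w=90) → Operator P
  Q at 5 (w=5) → Operator P
  R at 7 (w=20) → Operator P
  P at 9 (w=100) → Operator P
  T at 11 (w=30) → Operator P
  S at 19 (w=40) → Operator Q
Operator P captures 248; Operator Q captures 40.

248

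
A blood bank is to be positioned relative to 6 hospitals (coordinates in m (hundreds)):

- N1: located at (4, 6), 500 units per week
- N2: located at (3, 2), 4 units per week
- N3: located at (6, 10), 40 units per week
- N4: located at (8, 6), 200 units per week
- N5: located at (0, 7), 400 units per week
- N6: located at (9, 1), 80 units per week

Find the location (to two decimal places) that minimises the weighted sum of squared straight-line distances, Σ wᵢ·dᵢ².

(3.74, 6.12)

The minimiser of Σwᵢ‖p−pᵢ‖² is the weighted centroid p* = (Σwᵢpᵢ)/(Σwᵢ).
Σwᵢ = 1224.
Σwᵢxᵢ = 500·4 + 4·3 + 40·6 + 200·8 + 400·0 + 80·9 = 4572.
Σwᵢyᵢ = 500·6 + 4·2 + 40·10 + 200·6 + 400·7 + 80·1 = 7488.
x* = 4572/1224 = 3.74, y* = 7488/1224 = 6.12.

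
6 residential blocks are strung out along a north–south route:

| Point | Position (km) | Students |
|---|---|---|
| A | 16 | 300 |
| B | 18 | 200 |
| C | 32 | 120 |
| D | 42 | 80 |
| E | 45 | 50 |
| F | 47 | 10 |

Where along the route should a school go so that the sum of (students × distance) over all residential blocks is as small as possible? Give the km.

For a sum of weighted absolute distances on a line, the optimum is the weighted median (not the mean). Total weight W = 760; half-weight = 380.
Sort by position and accumulate weight:
  km 16 (A, w=300) → cum 300
  km 18 (B, w=200) → cum 500  ≥ 380 → median here
  km 32 (C, w=120) → cum 620
  km 42 (D, w=80) → cum 700
  km 45 (E, w=50) → cum 750
  km 47 (F, w=10) → cum 760
Optimal location: km 18.

x = 18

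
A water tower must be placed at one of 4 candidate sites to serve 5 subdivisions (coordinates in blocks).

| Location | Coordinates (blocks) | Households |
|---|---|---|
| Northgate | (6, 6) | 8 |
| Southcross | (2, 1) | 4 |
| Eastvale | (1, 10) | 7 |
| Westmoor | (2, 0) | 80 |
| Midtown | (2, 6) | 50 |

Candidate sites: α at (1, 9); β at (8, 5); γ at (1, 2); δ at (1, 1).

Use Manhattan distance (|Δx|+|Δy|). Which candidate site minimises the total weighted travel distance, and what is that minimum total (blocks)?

δ, total 607 blocks

Total weighted distance at each candidate:
  α (1, 9): total = 1107
  β (8, 5): total = 1378
  γ (1, 2): total = 626
  δ (1, 1): total = 607
Minimum is at δ with total 607 blocks.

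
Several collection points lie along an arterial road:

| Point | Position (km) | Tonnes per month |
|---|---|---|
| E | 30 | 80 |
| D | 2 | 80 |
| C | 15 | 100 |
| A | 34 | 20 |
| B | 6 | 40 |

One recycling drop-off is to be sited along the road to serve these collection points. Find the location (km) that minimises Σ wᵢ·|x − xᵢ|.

x = 15

For a sum of weighted absolute distances on a line, the optimum is the weighted median (not the mean). Total weight W = 320; half-weight = 160.
Sort by position and accumulate weight:
  km 2 (D, w=80) → cum 80
  km 6 (B, w=40) → cum 120
  km 15 (C, w=100) → cum 220  ≥ 160 → median here
  km 30 (E, w=80) → cum 300
  km 34 (A, w=20) → cum 320
Optimal location: km 15.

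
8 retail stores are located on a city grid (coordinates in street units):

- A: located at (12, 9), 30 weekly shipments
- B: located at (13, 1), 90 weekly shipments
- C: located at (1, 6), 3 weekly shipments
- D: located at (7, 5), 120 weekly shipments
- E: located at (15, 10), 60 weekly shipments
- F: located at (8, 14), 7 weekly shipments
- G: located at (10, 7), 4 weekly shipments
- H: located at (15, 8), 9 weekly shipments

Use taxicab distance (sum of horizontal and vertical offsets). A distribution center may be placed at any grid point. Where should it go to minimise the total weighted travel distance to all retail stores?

(12, 5)

Manhattan distance separates: Σwᵢ(|x−xᵢ|+|y−yᵢ|) = Σwᵢ|x−xᵢ| + Σwᵢ|y−yᵢ|, so x and y are optimised independently as 1-D weighted medians.
Total weight W = 323; half = 161.5.
x-coordinate, sorted with cumulative weight:
  x=1 (C, w=3) cum 3
  x=7 (D, w=120) cum 123
  x=8 (F, w=7) cum 130
  x=10 (G, w=4) cum 134
  x=12 (A, w=30) cum 164  ← median
  x=13 (B, w=90) cum 254
  x=15 (E, w=60) cum 314
  x=15 (H, w=9) cum 323
⇒ x* = 12
y-coordinate, sorted with cumulative weight:
  y=1 (B, w=90) cum 90
  y=5 (D, w=120) cum 210  ← median
  y=6 (C, w=3) cum 213
  y=7 (G, w=4) cum 217
  y=8 (H, w=9) cum 226
  y=9 (A, w=30) cum 256
  y=10 (E, w=60) cum 316
  y=14 (F, w=7) cum 323
⇒ y* = 5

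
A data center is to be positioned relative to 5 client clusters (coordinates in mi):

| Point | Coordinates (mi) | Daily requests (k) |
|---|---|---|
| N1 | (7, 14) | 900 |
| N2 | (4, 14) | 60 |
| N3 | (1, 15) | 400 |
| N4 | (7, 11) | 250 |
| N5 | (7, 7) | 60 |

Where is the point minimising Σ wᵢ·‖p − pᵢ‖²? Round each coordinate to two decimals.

(5.46, 13.54)

The minimiser of Σwᵢ‖p−pᵢ‖² is the weighted centroid p* = (Σwᵢpᵢ)/(Σwᵢ).
Σwᵢ = 1670.
Σwᵢxᵢ = 900·7 + 60·4 + 400·1 + 250·7 + 60·7 = 9110.
Σwᵢyᵢ = 900·14 + 60·14 + 400·15 + 250·11 + 60·7 = 22610.
x* = 9110/1670 = 5.46, y* = 22610/1670 = 13.54.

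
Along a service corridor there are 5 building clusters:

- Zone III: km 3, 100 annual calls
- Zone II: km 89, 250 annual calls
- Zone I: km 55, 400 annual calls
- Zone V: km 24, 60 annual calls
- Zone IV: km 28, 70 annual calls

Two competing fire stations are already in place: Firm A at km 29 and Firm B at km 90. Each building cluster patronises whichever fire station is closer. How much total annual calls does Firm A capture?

The indifferent point is the midpoint (29+90)/2 = 59.5; building clusters left of it (closer to Firm A at 29) go to Firm A, those right go to Firm B.
  Zone III at 3 (w=100) → Firm A
  Zone V at 24 (w=60) → Firm A
  Zone IV at 28 (w=70) → Firm A
  Zone I at 55 (w=400) → Firm A
  Zone II at 89 (w=250) → Firm B
Firm A captures 630; Firm B captures 250.

630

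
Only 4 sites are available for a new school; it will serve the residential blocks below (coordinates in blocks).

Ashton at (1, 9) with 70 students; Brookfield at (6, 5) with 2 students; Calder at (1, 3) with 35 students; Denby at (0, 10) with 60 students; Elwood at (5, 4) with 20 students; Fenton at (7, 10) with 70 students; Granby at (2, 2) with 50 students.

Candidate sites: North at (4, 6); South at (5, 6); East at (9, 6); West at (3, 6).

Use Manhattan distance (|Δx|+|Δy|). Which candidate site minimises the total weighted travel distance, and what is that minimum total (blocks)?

West, total 1843 blocks

Total weighted distance at each candidate:
  North (4, 6): total = 1966
  South (5, 6): total = 2089
  East (9, 6): total = 3033
  West (3, 6): total = 1843
Minimum is at West with total 1843 blocks.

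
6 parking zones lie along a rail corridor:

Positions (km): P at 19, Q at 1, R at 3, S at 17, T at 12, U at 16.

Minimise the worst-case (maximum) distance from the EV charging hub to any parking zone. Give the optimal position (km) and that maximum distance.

The 1-center on a line is the midpoint of the two extreme points: leftmost at 1, rightmost at 19.
Optimal location = (1 + 19)/2 = 10; maximum distance = (19 − 1)/2 = 9.

location 10, max distance 9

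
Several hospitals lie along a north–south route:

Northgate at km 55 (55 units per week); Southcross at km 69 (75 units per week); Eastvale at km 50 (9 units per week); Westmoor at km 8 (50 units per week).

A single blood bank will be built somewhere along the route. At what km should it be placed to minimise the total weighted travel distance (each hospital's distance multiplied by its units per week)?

For a sum of weighted absolute distances on a line, the optimum is the weighted median (not the mean). Total weight W = 189; half-weight = 94.5.
Sort by position and accumulate weight:
  km 8 (Westmoor, w=50) → cum 50
  km 50 (Eastvale, w=9) → cum 59
  km 55 (Northgate, w=55) → cum 114  ≥ 94.5 → median here
  km 69 (Southcross, w=75) → cum 189
Optimal location: km 55.

x = 55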